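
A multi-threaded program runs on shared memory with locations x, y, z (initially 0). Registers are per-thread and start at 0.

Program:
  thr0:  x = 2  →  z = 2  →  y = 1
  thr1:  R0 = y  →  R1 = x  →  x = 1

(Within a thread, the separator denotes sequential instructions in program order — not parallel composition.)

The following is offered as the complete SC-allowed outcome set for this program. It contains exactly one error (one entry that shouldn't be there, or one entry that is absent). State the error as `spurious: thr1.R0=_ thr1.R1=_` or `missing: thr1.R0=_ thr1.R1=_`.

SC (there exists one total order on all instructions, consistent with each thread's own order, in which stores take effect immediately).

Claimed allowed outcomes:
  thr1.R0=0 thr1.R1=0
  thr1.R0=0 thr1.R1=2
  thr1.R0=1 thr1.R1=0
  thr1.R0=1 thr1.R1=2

spurious: thr1.R0=1 thr1.R1=0

outcome vector order: (thr1.R0,thr1.R1)
under SC → (0,0); (0,2); (1,2)
claimed∖SC = {(1,0)}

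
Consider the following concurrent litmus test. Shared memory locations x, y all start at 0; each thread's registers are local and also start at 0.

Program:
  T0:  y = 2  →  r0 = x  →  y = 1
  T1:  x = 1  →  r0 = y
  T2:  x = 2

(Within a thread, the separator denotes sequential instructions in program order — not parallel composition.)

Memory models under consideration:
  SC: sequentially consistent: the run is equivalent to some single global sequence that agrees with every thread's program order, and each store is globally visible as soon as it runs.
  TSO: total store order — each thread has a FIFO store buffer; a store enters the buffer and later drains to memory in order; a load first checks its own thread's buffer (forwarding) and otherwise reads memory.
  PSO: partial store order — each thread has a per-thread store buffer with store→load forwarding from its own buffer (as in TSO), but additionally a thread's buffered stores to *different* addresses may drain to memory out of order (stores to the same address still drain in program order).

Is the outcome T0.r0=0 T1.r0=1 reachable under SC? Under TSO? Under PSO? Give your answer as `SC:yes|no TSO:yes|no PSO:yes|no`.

outcome vector order: (T0.r0,T1.r0)
SC (8): <0 1> <0 2> <1 0> <1 1> <1 2> <2 0> <2 1> <2 2>
TSO (9): <0 0> <0 1> <0 2> <1 0> <1 1> <1 2> <2 0> <2 1> <2 2>
PSO (9): <0 0> <0 1> <0 2> <1 0> <1 1> <1 2> <2 0> <2 1> <2 2>
target <0 1> ∈ {SC,TSO,PSO}

SC:yes TSO:yes PSO:yes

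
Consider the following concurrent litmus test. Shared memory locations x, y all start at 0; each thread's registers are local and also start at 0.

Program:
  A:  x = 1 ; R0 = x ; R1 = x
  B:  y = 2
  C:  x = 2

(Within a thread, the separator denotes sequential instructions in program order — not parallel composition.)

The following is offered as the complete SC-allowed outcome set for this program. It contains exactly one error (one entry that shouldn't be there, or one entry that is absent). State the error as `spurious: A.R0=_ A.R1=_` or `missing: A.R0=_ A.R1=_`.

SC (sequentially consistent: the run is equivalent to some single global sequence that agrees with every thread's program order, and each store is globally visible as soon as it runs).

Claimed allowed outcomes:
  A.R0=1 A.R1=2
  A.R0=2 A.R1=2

missing: A.R0=1 A.R1=1

outcome vector order: (A.R0,A.R1)
[SC] allowed = {(1,1), (1,2), (2,2)}
SC∖claimed = {(1,1)}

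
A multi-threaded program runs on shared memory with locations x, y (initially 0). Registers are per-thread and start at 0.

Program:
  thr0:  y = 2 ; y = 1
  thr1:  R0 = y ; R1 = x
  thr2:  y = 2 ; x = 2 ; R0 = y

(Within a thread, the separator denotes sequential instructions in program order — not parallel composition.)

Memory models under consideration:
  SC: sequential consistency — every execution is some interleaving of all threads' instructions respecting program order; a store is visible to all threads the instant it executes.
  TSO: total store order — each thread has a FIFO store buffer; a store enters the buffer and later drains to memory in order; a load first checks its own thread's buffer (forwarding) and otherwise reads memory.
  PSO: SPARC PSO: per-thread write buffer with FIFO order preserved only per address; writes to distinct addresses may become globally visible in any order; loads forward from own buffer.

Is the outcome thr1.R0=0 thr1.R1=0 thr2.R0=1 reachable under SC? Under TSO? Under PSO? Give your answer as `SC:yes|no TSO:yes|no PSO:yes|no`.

SC:yes TSO:yes PSO:yes

outcome vector order: (thr1.R0,thr1.R1,thr2.R0)
SC: 12 outcomes — {001; 002; 021; 022; 101; 102; 121; 122; 201; 202; 221; 222}
TSO: 12 outcomes — {001; 002; 021; 022; 101; 102; 121; 122; 201; 202; 221; 222}
PSO: 12 outcomes — {001; 002; 021; 022; 101; 102; 121; 122; 201; 202; 221; 222}
target 001 ∈ {SC,TSO,PSO}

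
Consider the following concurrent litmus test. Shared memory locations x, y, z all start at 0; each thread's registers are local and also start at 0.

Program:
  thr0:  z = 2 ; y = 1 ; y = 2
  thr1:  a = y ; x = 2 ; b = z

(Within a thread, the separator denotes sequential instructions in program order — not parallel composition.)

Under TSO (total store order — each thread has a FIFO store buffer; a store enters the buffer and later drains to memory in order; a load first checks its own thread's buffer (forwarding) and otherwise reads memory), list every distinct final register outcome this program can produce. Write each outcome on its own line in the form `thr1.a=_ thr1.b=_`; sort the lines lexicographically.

thr1.a=0 thr1.b=0
thr1.a=0 thr1.b=2
thr1.a=1 thr1.b=2
thr1.a=2 thr1.b=2

outcome vector order: (thr1.a,thr1.b)
|TSO outcomes| = 4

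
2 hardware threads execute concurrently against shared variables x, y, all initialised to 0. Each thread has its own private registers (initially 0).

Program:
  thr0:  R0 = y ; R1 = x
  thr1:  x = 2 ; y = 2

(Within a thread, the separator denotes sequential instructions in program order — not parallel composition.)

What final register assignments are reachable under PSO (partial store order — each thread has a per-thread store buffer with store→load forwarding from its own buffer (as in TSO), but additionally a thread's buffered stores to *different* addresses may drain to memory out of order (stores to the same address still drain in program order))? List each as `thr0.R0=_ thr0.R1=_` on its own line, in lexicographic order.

thr0.R0=0 thr0.R1=0
thr0.R0=0 thr0.R1=2
thr0.R0=2 thr0.R1=0
thr0.R0=2 thr0.R1=2

outcome vector order: (thr0.R0,thr0.R1)
|PSO outcomes| = 4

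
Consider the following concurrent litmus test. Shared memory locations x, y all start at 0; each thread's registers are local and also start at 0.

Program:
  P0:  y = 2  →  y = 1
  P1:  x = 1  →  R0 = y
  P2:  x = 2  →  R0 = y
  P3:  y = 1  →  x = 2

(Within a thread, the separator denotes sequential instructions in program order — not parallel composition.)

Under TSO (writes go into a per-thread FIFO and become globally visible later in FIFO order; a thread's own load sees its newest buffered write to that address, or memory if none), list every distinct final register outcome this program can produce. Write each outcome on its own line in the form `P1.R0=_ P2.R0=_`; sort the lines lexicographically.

outcome vector order: (P1.R0,P2.R0)
|TSO outcomes| = 9

P1.R0=0 P2.R0=0
P1.R0=0 P2.R0=1
P1.R0=0 P2.R0=2
P1.R0=1 P2.R0=0
P1.R0=1 P2.R0=1
P1.R0=1 P2.R0=2
P1.R0=2 P2.R0=0
P1.R0=2 P2.R0=1
P1.R0=2 P2.R0=2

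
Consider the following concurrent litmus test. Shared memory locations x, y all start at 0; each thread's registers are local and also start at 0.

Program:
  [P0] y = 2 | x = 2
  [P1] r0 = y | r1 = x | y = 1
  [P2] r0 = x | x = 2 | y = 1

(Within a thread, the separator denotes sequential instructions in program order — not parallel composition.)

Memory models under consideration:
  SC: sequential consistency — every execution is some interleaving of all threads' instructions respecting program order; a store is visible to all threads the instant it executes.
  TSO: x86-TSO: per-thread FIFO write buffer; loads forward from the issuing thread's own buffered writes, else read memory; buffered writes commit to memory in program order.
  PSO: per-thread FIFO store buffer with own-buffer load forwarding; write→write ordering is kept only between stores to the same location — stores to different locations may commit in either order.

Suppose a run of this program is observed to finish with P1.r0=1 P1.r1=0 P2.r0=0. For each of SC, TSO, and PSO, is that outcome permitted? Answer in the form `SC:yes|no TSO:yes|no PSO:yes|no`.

outcome vector order: (P1.r0,P1.r1,P2.r0)
SC: 10 outcomes — {000, 002, 020, 022, 120, 122, 200, 202, 220, 222}
TSO: 10 outcomes — {000, 002, 020, 022, 120, 122, 200, 202, 220, 222}
PSO: 11 outcomes — {000, 002, 020, 022, 100, 120, 122, 200, 202, 220, 222}
target 100 ∈ {PSO}

SC:no TSO:no PSO:yes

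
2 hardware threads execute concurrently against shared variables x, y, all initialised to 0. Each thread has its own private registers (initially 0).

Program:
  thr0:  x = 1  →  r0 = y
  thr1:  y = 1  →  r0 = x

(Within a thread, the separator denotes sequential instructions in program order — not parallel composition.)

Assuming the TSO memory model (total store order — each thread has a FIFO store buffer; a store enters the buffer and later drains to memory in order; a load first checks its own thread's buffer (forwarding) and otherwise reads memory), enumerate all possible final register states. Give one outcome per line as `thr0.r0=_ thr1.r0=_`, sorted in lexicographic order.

outcome vector order: (thr0.r0,thr1.r0)
|TSO outcomes| = 4

thr0.r0=0 thr1.r0=0
thr0.r0=0 thr1.r0=1
thr0.r0=1 thr1.r0=0
thr0.r0=1 thr1.r0=1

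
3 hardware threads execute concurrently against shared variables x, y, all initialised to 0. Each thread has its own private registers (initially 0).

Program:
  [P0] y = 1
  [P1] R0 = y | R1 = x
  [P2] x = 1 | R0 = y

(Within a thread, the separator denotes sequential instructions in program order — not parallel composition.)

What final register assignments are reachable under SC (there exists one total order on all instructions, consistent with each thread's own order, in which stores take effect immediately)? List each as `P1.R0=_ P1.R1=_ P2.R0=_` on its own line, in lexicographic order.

outcome vector order: (P1.R0,P1.R1,P2.R0)
|SC outcomes| = 7

P1.R0=0 P1.R1=0 P2.R0=0
P1.R0=0 P1.R1=0 P2.R0=1
P1.R0=0 P1.R1=1 P2.R0=0
P1.R0=0 P1.R1=1 P2.R0=1
P1.R0=1 P1.R1=0 P2.R0=1
P1.R0=1 P1.R1=1 P2.R0=0
P1.R0=1 P1.R1=1 P2.R0=1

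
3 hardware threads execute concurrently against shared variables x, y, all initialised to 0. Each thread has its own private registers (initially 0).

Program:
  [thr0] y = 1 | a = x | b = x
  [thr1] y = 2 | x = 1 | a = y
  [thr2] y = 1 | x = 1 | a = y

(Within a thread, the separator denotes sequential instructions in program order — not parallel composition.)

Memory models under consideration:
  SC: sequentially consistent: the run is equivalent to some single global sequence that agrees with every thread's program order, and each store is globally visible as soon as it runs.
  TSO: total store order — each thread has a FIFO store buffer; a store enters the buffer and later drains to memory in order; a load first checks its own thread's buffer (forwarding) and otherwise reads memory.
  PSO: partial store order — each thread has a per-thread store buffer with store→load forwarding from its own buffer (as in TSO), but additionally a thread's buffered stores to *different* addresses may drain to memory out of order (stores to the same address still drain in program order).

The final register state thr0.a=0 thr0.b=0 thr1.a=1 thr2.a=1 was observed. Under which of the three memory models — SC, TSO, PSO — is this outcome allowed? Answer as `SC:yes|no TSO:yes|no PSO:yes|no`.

outcome vector order: (thr0.a,thr0.b,thr1.a,thr2.a)
SC: 10 outcomes — {(0,0,1,1), (0,0,2,1), (0,0,2,2), (0,1,1,1), (0,1,2,1), (0,1,2,2), (1,1,1,1), (1,1,1,2), (1,1,2,1), (1,1,2,2)}
TSO: 12 outcomes — {(0,0,1,1), (0,0,1,2), (0,0,2,1), (0,0,2,2), (0,1,1,1), (0,1,1,2), (0,1,2,1), (0,1,2,2), (1,1,1,1), (1,1,1,2), (1,1,2,1), (1,1,2,2)}
PSO: 12 outcomes — {(0,0,1,1), (0,0,1,2), (0,0,2,1), (0,0,2,2), (0,1,1,1), (0,1,1,2), (0,1,2,1), (0,1,2,2), (1,1,1,1), (1,1,1,2), (1,1,2,1), (1,1,2,2)}
target (0,0,1,1) ∈ {SC,TSO,PSO}

SC:yes TSO:yes PSO:yes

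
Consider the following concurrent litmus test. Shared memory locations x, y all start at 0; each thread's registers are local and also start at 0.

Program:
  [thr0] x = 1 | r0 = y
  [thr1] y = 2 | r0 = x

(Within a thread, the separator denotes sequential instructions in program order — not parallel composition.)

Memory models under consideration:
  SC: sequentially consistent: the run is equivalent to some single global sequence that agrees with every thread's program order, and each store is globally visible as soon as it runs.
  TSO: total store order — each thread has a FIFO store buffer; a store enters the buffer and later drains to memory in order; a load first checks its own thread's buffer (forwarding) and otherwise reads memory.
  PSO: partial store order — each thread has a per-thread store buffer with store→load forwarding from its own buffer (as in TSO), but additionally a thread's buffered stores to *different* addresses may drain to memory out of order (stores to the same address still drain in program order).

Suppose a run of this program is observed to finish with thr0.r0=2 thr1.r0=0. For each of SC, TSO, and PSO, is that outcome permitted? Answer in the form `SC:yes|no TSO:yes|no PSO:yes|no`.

SC:yes TSO:yes PSO:yes

outcome vector order: (thr0.r0,thr1.r0)
SC: 3 outcomes — {<0 1>, <2 0>, <2 1>}
TSO: 4 outcomes — {<0 0>, <0 1>, <2 0>, <2 1>}
PSO: 4 outcomes — {<0 0>, <0 1>, <2 0>, <2 1>}
target <2 0> ∈ {SC,TSO,PSO}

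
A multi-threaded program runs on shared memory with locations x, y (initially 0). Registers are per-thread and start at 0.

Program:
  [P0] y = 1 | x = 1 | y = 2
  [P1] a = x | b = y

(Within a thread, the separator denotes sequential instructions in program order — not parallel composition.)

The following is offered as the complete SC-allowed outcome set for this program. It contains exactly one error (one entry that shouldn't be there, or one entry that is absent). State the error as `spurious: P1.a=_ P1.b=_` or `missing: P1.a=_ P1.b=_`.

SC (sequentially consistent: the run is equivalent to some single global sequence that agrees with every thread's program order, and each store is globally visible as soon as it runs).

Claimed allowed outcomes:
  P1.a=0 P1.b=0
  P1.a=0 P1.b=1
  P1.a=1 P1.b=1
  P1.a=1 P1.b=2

outcome vector order: (P1.a,P1.b)
under SC → 00; 01; 02; 11; 12
SC∖claimed = {02}

missing: P1.a=0 P1.b=2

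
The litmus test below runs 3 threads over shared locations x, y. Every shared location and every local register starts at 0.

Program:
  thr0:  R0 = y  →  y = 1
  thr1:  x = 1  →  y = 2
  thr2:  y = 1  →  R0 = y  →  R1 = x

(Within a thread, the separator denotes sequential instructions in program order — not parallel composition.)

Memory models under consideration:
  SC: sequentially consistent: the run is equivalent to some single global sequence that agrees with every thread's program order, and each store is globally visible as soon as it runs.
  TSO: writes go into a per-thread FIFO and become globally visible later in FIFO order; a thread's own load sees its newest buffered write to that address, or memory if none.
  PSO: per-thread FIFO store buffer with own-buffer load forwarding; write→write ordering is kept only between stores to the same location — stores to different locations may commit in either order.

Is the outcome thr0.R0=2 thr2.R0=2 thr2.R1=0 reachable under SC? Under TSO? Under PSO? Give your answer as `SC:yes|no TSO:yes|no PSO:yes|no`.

SC:no TSO:no PSO:yes

outcome vector order: (thr0.R0,thr2.R0,thr2.R1)
[SC] allowed = {(0,1,0); (0,1,1); (0,2,1); (1,1,0); (1,1,1); (1,2,1); (2,1,0); (2,1,1); (2,2,1)}
[TSO] allowed = {(0,1,0); (0,1,1); (0,2,1); (1,1,0); (1,1,1); (1,2,1); (2,1,0); (2,1,1); (2,2,1)}
[PSO] allowed = {(0,1,0); (0,1,1); (0,2,0); (0,2,1); (1,1,0); (1,1,1); (1,2,0); (1,2,1); (2,1,0); (2,1,1); (2,2,0); (2,2,1)}
target (2,2,0) ∈ {PSO}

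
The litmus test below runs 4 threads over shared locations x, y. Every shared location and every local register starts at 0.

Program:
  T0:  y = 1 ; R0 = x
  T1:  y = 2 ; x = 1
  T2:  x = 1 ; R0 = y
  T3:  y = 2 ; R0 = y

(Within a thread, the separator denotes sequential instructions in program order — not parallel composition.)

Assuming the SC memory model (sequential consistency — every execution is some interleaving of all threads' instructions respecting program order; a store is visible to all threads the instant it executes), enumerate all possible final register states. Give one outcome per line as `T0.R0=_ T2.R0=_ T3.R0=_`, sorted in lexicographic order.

T0.R0=0 T2.R0=1 T3.R0=1
T0.R0=0 T2.R0=1 T3.R0=2
T0.R0=0 T2.R0=2 T3.R0=1
T0.R0=0 T2.R0=2 T3.R0=2
T0.R0=1 T2.R0=0 T3.R0=1
T0.R0=1 T2.R0=0 T3.R0=2
T0.R0=1 T2.R0=1 T3.R0=1
T0.R0=1 T2.R0=1 T3.R0=2
T0.R0=1 T2.R0=2 T3.R0=1
T0.R0=1 T2.R0=2 T3.R0=2

outcome vector order: (T0.R0,T2.R0,T3.R0)
|SC outcomes| = 10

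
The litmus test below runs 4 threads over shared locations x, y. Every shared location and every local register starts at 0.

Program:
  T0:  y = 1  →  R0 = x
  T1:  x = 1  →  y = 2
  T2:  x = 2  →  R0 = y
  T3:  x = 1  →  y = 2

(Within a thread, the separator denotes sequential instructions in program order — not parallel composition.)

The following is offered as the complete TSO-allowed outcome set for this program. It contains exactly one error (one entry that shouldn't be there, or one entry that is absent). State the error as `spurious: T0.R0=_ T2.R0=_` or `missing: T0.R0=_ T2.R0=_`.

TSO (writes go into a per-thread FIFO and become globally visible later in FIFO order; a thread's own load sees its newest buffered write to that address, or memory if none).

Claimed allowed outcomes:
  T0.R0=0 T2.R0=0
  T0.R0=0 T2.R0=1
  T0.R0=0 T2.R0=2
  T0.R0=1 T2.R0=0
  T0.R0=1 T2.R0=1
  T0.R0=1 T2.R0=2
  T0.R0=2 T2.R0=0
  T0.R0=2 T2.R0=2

missing: T0.R0=2 T2.R0=1

outcome vector order: (T0.R0,T2.R0)
[TSO] allowed = {<0 0>, <0 1>, <0 2>, <1 0>, <1 1>, <1 2>, <2 0>, <2 1>, <2 2>}
TSO∖claimed = {<2 1>}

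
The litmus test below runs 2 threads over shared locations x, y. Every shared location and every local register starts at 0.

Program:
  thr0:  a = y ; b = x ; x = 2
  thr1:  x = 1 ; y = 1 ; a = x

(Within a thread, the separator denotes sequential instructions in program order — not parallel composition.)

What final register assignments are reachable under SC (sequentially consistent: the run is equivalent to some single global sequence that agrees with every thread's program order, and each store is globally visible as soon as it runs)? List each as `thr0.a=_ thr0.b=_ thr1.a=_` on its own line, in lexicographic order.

thr0.a=0 thr0.b=0 thr1.a=1
thr0.a=0 thr0.b=0 thr1.a=2
thr0.a=0 thr0.b=1 thr1.a=1
thr0.a=0 thr0.b=1 thr1.a=2
thr0.a=1 thr0.b=1 thr1.a=1
thr0.a=1 thr0.b=1 thr1.a=2

outcome vector order: (thr0.a,thr0.b,thr1.a)
|SC outcomes| = 6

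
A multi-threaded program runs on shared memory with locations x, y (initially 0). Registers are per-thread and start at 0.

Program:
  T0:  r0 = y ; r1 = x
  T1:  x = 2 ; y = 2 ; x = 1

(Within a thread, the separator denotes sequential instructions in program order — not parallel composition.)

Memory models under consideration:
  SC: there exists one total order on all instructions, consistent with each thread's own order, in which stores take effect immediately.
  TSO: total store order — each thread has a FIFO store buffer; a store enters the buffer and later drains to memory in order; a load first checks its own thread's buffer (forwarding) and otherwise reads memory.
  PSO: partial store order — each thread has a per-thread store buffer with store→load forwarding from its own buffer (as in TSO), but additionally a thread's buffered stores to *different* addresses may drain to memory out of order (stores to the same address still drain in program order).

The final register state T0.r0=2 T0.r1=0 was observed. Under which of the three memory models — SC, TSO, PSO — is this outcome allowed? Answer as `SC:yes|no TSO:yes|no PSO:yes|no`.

SC:no TSO:no PSO:yes

outcome vector order: (T0.r0,T0.r1)
SC: 5 outcomes — {<0 0> <0 1> <0 2> <2 1> <2 2>}
TSO: 5 outcomes — {<0 0> <0 1> <0 2> <2 1> <2 2>}
PSO: 6 outcomes — {<0 0> <0 1> <0 2> <2 0> <2 1> <2 2>}
target <2 0> ∈ {PSO}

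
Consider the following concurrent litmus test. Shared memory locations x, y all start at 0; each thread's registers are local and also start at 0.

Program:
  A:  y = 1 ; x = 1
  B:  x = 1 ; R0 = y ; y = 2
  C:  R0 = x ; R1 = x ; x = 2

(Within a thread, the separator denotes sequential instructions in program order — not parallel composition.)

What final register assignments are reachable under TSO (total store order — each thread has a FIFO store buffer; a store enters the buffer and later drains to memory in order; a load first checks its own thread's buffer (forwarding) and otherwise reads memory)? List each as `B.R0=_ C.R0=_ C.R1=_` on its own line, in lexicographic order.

B.R0=0 C.R0=0 C.R1=0
B.R0=0 C.R0=0 C.R1=1
B.R0=0 C.R0=1 C.R1=1
B.R0=1 C.R0=0 C.R1=0
B.R0=1 C.R0=0 C.R1=1
B.R0=1 C.R0=1 C.R1=1

outcome vector order: (B.R0,C.R0,C.R1)
|TSO outcomes| = 6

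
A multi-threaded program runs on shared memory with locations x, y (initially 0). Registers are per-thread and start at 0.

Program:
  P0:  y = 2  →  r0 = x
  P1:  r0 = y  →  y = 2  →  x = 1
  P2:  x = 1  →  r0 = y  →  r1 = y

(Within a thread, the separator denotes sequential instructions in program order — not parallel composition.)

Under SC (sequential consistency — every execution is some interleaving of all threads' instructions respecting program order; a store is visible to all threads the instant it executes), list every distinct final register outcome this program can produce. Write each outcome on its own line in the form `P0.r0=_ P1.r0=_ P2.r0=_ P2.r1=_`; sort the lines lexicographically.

outcome vector order: (P0.r0,P1.r0,P2.r0,P2.r1)
|SC outcomes| = 8

P0.r0=0 P1.r0=0 P2.r0=2 P2.r1=2
P0.r0=0 P1.r0=2 P2.r0=2 P2.r1=2
P0.r0=1 P1.r0=0 P2.r0=0 P2.r1=0
P0.r0=1 P1.r0=0 P2.r0=0 P2.r1=2
P0.r0=1 P1.r0=0 P2.r0=2 P2.r1=2
P0.r0=1 P1.r0=2 P2.r0=0 P2.r1=0
P0.r0=1 P1.r0=2 P2.r0=0 P2.r1=2
P0.r0=1 P1.r0=2 P2.r0=2 P2.r1=2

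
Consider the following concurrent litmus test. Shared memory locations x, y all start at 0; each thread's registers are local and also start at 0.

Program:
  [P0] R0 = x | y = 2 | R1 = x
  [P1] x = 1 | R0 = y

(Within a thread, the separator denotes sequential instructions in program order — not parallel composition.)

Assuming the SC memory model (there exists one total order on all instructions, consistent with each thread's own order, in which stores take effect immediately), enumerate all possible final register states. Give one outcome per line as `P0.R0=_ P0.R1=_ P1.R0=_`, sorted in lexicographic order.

outcome vector order: (P0.R0,P0.R1,P1.R0)
|SC outcomes| = 5

P0.R0=0 P0.R1=0 P1.R0=2
P0.R0=0 P0.R1=1 P1.R0=0
P0.R0=0 P0.R1=1 P1.R0=2
P0.R0=1 P0.R1=1 P1.R0=0
P0.R0=1 P0.R1=1 P1.R0=2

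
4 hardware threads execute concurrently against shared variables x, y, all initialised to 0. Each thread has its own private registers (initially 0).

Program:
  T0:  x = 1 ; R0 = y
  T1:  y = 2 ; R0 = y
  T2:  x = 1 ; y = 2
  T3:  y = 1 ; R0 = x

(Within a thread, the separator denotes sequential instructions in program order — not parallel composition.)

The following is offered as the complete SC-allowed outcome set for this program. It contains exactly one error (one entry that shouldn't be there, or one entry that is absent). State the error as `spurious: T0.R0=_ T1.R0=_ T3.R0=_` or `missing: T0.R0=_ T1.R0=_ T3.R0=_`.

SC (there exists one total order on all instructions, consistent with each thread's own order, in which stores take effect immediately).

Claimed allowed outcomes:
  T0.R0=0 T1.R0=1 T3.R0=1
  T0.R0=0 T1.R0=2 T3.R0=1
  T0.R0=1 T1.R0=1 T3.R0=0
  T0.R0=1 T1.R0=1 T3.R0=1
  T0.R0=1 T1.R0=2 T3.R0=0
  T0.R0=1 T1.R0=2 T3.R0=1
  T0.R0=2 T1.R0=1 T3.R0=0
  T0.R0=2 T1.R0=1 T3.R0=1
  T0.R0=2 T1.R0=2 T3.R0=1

outcome vector order: (T0.R0,T1.R0,T3.R0)
[SC] allowed = {<0 1 1>, <0 2 1>, <1 1 0>, <1 1 1>, <1 2 0>, <1 2 1>, <2 1 0>, <2 1 1>, <2 2 0>, <2 2 1>}
SC∖claimed = {<2 2 0>}

missing: T0.R0=2 T1.R0=2 T3.R0=0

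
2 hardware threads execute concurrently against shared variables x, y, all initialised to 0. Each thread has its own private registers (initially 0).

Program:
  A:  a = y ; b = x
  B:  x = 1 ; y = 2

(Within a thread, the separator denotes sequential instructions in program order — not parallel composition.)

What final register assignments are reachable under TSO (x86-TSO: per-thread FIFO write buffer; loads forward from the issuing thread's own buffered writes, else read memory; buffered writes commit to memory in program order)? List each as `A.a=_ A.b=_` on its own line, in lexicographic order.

outcome vector order: (A.a,A.b)
|TSO outcomes| = 3

A.a=0 A.b=0
A.a=0 A.b=1
A.a=2 A.b=1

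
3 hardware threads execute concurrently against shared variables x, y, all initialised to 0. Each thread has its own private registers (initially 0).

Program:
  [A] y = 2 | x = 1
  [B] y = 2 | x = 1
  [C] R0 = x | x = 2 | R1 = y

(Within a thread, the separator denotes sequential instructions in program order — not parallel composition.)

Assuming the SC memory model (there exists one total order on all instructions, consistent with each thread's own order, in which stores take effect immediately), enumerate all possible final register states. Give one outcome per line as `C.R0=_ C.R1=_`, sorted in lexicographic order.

C.R0=0 C.R1=0
C.R0=0 C.R1=2
C.R0=1 C.R1=2

outcome vector order: (C.R0,C.R1)
|SC outcomes| = 3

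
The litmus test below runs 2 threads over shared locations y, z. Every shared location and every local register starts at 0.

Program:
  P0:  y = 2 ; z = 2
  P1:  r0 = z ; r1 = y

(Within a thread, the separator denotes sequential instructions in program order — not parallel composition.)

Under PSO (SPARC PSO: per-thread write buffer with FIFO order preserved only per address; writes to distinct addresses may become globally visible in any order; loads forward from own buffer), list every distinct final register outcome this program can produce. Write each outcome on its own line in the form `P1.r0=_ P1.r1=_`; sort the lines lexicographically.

P1.r0=0 P1.r1=0
P1.r0=0 P1.r1=2
P1.r0=2 P1.r1=0
P1.r0=2 P1.r1=2

outcome vector order: (P1.r0,P1.r1)
|PSO outcomes| = 4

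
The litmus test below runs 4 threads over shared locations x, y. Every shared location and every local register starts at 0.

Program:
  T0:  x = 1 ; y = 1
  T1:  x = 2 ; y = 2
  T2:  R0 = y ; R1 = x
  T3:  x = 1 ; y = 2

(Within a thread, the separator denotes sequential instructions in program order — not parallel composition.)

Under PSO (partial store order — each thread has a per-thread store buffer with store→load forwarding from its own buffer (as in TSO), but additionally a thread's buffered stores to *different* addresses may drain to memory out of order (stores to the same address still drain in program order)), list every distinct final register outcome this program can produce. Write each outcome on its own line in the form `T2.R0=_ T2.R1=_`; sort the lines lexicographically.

outcome vector order: (T2.R0,T2.R1)
|PSO outcomes| = 9

T2.R0=0 T2.R1=0
T2.R0=0 T2.R1=1
T2.R0=0 T2.R1=2
T2.R0=1 T2.R1=0
T2.R0=1 T2.R1=1
T2.R0=1 T2.R1=2
T2.R0=2 T2.R1=0
T2.R0=2 T2.R1=1
T2.R0=2 T2.R1=2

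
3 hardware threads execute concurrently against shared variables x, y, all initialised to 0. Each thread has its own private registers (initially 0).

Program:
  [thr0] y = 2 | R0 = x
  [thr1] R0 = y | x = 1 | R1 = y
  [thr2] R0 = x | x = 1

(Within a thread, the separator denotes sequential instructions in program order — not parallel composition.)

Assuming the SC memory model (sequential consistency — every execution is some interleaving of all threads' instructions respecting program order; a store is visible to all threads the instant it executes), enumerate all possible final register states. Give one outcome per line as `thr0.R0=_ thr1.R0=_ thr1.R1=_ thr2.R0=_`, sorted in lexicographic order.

thr0.R0=0 thr1.R0=0 thr1.R1=2 thr2.R0=0
thr0.R0=0 thr1.R0=0 thr1.R1=2 thr2.R0=1
thr0.R0=0 thr1.R0=2 thr1.R1=2 thr2.R0=0
thr0.R0=0 thr1.R0=2 thr1.R1=2 thr2.R0=1
thr0.R0=1 thr1.R0=0 thr1.R1=0 thr2.R0=0
thr0.R0=1 thr1.R0=0 thr1.R1=0 thr2.R0=1
thr0.R0=1 thr1.R0=0 thr1.R1=2 thr2.R0=0
thr0.R0=1 thr1.R0=0 thr1.R1=2 thr2.R0=1
thr0.R0=1 thr1.R0=2 thr1.R1=2 thr2.R0=0
thr0.R0=1 thr1.R0=2 thr1.R1=2 thr2.R0=1

outcome vector order: (thr0.R0,thr1.R0,thr1.R1,thr2.R0)
|SC outcomes| = 10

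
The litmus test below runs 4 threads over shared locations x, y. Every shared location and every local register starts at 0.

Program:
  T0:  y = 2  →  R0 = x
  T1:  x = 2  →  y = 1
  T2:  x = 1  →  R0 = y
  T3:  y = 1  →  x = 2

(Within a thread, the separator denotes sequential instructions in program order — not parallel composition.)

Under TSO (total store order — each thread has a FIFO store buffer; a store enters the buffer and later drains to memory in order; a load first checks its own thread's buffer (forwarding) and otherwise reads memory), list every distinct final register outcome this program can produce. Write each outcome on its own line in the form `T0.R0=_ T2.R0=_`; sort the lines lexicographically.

outcome vector order: (T0.R0,T2.R0)
|TSO outcomes| = 9

T0.R0=0 T2.R0=0
T0.R0=0 T2.R0=1
T0.R0=0 T2.R0=2
T0.R0=1 T2.R0=0
T0.R0=1 T2.R0=1
T0.R0=1 T2.R0=2
T0.R0=2 T2.R0=0
T0.R0=2 T2.R0=1
T0.R0=2 T2.R0=2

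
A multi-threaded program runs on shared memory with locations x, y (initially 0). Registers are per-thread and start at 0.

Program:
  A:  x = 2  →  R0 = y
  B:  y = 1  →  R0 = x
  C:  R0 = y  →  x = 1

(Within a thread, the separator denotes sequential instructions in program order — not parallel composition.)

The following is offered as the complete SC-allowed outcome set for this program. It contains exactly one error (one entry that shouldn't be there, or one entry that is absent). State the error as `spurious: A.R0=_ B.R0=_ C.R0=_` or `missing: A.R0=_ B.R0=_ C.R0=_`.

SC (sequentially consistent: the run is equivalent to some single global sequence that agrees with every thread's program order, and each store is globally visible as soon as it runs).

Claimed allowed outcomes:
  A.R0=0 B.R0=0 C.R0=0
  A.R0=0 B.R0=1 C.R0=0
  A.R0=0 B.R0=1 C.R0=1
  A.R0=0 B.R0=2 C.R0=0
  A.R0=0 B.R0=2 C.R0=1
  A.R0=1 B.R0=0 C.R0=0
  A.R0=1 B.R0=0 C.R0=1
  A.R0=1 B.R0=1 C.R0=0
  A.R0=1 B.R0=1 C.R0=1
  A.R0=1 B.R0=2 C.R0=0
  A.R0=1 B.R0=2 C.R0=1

outcome vector order: (A.R0,B.R0,C.R0)
[SC] allowed = {010 011 020 021 100 101 110 111 120 121}
claimed∖SC = {000}

spurious: A.R0=0 B.R0=0 C.R0=0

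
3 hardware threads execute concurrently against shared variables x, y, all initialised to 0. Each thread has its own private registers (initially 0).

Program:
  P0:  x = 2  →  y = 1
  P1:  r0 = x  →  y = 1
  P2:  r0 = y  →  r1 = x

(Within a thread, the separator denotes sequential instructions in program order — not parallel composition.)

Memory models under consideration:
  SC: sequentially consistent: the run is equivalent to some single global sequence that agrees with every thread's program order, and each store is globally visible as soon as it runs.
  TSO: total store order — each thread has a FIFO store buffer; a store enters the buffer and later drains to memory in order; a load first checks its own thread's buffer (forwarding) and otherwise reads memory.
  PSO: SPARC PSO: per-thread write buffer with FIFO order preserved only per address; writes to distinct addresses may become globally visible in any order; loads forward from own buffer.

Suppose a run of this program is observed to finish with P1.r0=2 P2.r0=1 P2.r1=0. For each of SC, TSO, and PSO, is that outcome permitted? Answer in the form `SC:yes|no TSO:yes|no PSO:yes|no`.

SC:no TSO:no PSO:yes

outcome vector order: (P1.r0,P2.r0,P2.r1)
SC: 7 outcomes — {<0 0 0>; <0 0 2>; <0 1 0>; <0 1 2>; <2 0 0>; <2 0 2>; <2 1 2>}
TSO: 7 outcomes — {<0 0 0>; <0 0 2>; <0 1 0>; <0 1 2>; <2 0 0>; <2 0 2>; <2 1 2>}
PSO: 8 outcomes — {<0 0 0>; <0 0 2>; <0 1 0>; <0 1 2>; <2 0 0>; <2 0 2>; <2 1 0>; <2 1 2>}
target <2 1 0> ∈ {PSO}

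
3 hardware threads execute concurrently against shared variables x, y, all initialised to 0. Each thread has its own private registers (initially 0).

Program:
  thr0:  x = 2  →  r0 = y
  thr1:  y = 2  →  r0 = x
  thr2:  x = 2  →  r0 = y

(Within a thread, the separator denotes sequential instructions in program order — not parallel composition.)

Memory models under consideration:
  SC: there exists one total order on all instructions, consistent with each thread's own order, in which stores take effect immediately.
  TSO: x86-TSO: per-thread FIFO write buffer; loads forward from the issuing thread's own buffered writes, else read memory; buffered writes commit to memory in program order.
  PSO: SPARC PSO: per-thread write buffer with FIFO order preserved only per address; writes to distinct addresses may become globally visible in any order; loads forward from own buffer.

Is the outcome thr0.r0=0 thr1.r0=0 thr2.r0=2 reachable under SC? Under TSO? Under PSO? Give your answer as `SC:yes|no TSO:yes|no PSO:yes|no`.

SC:no TSO:yes PSO:yes

outcome vector order: (thr0.r0,thr1.r0,thr2.r0)
under SC → 0/2/0; 0/2/2; 2/0/2; 2/2/0; 2/2/2
under TSO → 0/0/0; 0/0/2; 0/2/0; 0/2/2; 2/0/0; 2/0/2; 2/2/0; 2/2/2
under PSO → 0/0/0; 0/0/2; 0/2/0; 0/2/2; 2/0/0; 2/0/2; 2/2/0; 2/2/2
target 0/0/2 ∈ {TSO,PSO}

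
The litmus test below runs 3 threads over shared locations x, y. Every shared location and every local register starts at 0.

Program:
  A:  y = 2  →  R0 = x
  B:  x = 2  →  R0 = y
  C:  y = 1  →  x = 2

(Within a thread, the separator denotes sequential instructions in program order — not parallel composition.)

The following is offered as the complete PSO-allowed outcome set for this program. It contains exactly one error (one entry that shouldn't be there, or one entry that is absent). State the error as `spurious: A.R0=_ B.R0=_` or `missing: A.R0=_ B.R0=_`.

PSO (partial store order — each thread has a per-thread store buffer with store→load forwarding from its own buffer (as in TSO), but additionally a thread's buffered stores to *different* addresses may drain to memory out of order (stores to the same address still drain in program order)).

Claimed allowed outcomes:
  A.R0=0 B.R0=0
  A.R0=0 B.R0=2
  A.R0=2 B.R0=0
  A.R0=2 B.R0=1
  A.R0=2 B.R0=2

outcome vector order: (A.R0,B.R0)
PSO (6): (0,0); (0,1); (0,2); (2,0); (2,1); (2,2)
PSO∖claimed = {(0,1)}

missing: A.R0=0 B.R0=1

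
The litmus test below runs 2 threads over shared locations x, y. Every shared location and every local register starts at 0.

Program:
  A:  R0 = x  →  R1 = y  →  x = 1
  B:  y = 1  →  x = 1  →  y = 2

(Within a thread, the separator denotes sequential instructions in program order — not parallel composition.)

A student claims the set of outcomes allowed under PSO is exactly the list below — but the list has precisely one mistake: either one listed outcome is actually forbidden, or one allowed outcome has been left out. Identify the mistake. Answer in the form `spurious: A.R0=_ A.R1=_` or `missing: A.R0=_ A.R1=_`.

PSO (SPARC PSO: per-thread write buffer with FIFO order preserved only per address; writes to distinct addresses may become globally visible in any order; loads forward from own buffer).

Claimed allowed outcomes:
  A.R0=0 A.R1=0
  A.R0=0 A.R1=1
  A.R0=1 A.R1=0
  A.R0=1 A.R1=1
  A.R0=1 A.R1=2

outcome vector order: (A.R0,A.R1)
PSO: 6 outcomes — {(0,0); (0,1); (0,2); (1,0); (1,1); (1,2)}
PSO∖claimed = {(0,2)}

missing: A.R0=0 A.R1=2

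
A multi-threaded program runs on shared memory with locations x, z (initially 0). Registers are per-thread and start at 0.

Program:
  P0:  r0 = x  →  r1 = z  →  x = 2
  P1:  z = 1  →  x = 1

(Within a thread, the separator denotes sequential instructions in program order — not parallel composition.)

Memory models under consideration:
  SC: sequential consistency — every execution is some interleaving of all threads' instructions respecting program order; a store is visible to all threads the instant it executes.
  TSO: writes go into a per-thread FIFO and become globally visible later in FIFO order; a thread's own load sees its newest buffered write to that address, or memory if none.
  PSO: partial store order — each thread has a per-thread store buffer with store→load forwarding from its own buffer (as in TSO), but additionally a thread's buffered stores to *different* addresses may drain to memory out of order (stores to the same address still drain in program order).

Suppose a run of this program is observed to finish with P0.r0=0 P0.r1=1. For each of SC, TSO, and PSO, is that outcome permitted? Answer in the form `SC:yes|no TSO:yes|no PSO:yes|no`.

SC:yes TSO:yes PSO:yes

outcome vector order: (P0.r0,P0.r1)
[SC] allowed = {(0,0), (0,1), (1,1)}
[TSO] allowed = {(0,0), (0,1), (1,1)}
[PSO] allowed = {(0,0), (0,1), (1,0), (1,1)}
target (0,1) ∈ {SC,TSO,PSO}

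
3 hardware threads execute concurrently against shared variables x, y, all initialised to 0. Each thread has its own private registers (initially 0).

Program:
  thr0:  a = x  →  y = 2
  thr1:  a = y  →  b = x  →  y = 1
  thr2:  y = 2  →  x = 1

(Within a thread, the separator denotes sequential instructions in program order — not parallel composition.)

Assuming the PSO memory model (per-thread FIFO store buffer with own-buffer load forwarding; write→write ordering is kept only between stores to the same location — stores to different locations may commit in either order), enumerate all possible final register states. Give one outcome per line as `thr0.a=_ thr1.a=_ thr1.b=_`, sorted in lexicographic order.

outcome vector order: (thr0.a,thr1.a,thr1.b)
|PSO outcomes| = 8

thr0.a=0 thr1.a=0 thr1.b=0
thr0.a=0 thr1.a=0 thr1.b=1
thr0.a=0 thr1.a=2 thr1.b=0
thr0.a=0 thr1.a=2 thr1.b=1
thr0.a=1 thr1.a=0 thr1.b=0
thr0.a=1 thr1.a=0 thr1.b=1
thr0.a=1 thr1.a=2 thr1.b=0
thr0.a=1 thr1.a=2 thr1.b=1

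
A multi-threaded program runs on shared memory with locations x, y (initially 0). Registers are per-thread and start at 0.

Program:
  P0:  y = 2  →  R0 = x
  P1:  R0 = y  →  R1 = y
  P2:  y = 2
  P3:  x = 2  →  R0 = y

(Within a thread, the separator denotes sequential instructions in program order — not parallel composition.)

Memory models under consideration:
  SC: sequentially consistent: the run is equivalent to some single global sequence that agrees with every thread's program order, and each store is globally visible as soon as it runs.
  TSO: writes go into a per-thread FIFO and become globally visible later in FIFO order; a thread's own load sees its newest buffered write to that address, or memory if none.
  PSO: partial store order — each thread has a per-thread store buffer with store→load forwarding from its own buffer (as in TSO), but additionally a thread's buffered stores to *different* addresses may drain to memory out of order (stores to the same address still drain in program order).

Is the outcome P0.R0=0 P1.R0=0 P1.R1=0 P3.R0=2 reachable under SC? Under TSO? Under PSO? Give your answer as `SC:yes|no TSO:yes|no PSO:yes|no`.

outcome vector order: (P0.R0,P1.R0,P1.R1,P3.R0)
[SC] allowed = {(0,0,0,2), (0,0,2,2), (0,2,2,2), (2,0,0,0), (2,0,0,2), (2,0,2,0), (2,0,2,2), (2,2,2,0), (2,2,2,2)}
[TSO] allowed = {(0,0,0,0), (0,0,0,2), (0,0,2,0), (0,0,2,2), (0,2,2,0), (0,2,2,2), (2,0,0,0), (2,0,0,2), (2,0,2,0), (2,0,2,2), (2,2,2,0), (2,2,2,2)}
[PSO] allowed = {(0,0,0,0), (0,0,0,2), (0,0,2,0), (0,0,2,2), (0,2,2,0), (0,2,2,2), (2,0,0,0), (2,0,0,2), (2,0,2,0), (2,0,2,2), (2,2,2,0), (2,2,2,2)}
target (0,0,0,2) ∈ {SC,TSO,PSO}

SC:yes TSO:yes PSO:yes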